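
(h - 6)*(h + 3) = h^2 - 3*h - 18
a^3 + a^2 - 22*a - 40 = (a - 5)*(a + 2)*(a + 4)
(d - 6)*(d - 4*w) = d^2 - 4*d*w - 6*d + 24*w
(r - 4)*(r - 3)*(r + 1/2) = r^3 - 13*r^2/2 + 17*r/2 + 6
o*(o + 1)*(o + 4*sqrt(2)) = o^3 + o^2 + 4*sqrt(2)*o^2 + 4*sqrt(2)*o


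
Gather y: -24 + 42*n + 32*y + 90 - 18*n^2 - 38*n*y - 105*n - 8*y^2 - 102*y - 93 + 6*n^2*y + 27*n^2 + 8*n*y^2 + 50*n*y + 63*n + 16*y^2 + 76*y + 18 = 9*n^2 + y^2*(8*n + 8) + y*(6*n^2 + 12*n + 6) - 9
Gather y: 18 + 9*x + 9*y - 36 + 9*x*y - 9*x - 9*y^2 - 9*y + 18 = 9*x*y - 9*y^2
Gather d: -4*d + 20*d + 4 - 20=16*d - 16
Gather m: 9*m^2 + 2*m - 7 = 9*m^2 + 2*m - 7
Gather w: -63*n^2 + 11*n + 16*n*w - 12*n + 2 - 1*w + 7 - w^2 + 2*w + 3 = -63*n^2 - n - w^2 + w*(16*n + 1) + 12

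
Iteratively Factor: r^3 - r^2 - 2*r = (r + 1)*(r^2 - 2*r) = r*(r + 1)*(r - 2)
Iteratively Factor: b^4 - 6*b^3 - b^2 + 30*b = (b)*(b^3 - 6*b^2 - b + 30) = b*(b - 5)*(b^2 - b - 6) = b*(b - 5)*(b - 3)*(b + 2)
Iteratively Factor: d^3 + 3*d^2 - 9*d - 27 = (d + 3)*(d^2 - 9) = (d - 3)*(d + 3)*(d + 3)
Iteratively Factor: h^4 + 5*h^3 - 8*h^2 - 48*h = (h + 4)*(h^3 + h^2 - 12*h) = h*(h + 4)*(h^2 + h - 12) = h*(h + 4)^2*(h - 3)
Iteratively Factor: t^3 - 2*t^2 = (t)*(t^2 - 2*t) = t*(t - 2)*(t)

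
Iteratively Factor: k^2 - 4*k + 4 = (k - 2)*(k - 2)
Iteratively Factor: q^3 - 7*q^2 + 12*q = (q - 4)*(q^2 - 3*q) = (q - 4)*(q - 3)*(q)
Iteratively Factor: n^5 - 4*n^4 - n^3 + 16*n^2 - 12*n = (n - 3)*(n^4 - n^3 - 4*n^2 + 4*n) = (n - 3)*(n - 1)*(n^3 - 4*n) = (n - 3)*(n - 1)*(n + 2)*(n^2 - 2*n) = n*(n - 3)*(n - 1)*(n + 2)*(n - 2)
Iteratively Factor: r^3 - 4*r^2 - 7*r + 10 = (r + 2)*(r^2 - 6*r + 5) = (r - 1)*(r + 2)*(r - 5)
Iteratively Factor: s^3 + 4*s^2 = (s)*(s^2 + 4*s) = s*(s + 4)*(s)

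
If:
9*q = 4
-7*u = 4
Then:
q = 4/9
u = -4/7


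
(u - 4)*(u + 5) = u^2 + u - 20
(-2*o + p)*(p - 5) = -2*o*p + 10*o + p^2 - 5*p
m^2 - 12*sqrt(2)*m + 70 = (m - 7*sqrt(2))*(m - 5*sqrt(2))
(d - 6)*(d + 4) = d^2 - 2*d - 24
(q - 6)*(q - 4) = q^2 - 10*q + 24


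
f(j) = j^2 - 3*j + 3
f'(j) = 2*j - 3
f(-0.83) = 6.18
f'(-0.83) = -4.66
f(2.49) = 1.73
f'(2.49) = 1.98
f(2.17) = 1.20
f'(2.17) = 1.34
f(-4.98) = 42.74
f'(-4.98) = -12.96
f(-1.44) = 9.39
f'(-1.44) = -5.88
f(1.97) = 0.97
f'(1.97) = 0.94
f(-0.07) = 3.21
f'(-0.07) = -3.14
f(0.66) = 1.46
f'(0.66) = -1.68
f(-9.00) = 111.00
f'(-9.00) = -21.00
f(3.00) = 3.00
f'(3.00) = 3.00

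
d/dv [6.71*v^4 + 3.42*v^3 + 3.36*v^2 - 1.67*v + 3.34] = 26.84*v^3 + 10.26*v^2 + 6.72*v - 1.67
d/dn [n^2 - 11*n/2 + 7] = 2*n - 11/2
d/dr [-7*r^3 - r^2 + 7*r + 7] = -21*r^2 - 2*r + 7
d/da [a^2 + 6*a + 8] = 2*a + 6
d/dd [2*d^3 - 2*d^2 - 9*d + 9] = 6*d^2 - 4*d - 9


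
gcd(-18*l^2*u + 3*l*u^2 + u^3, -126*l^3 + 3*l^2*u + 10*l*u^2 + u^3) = -18*l^2 + 3*l*u + u^2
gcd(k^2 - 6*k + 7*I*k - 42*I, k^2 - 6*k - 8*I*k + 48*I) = k - 6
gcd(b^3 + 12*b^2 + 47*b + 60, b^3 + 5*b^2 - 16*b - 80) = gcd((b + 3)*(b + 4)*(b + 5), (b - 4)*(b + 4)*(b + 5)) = b^2 + 9*b + 20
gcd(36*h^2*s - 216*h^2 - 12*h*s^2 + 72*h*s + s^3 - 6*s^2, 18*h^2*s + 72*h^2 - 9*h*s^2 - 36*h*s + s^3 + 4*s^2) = -6*h + s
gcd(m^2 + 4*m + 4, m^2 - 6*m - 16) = m + 2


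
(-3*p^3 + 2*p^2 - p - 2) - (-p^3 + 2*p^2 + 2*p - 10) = -2*p^3 - 3*p + 8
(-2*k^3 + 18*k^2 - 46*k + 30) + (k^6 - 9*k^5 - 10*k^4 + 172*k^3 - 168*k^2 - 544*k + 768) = k^6 - 9*k^5 - 10*k^4 + 170*k^3 - 150*k^2 - 590*k + 798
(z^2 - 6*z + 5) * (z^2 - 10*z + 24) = z^4 - 16*z^3 + 89*z^2 - 194*z + 120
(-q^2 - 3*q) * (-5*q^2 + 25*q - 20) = 5*q^4 - 10*q^3 - 55*q^2 + 60*q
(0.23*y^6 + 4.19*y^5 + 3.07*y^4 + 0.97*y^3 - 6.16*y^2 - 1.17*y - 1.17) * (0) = 0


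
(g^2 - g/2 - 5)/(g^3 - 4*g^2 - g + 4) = (g^2 - g/2 - 5)/(g^3 - 4*g^2 - g + 4)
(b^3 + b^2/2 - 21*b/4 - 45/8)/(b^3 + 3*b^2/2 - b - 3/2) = (b^2 - b - 15/4)/(b^2 - 1)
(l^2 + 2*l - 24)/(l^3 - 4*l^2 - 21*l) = (-l^2 - 2*l + 24)/(l*(-l^2 + 4*l + 21))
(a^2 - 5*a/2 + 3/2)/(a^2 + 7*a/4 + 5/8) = 4*(2*a^2 - 5*a + 3)/(8*a^2 + 14*a + 5)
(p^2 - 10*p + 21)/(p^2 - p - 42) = (p - 3)/(p + 6)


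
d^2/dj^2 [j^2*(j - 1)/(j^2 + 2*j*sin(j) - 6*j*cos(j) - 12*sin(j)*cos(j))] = 2*(4*j^2*(j - 1)*(3*j*sin(j) + j*cos(j) + j + sin(j) - 3*cos(j) - 6*cos(2*j))^2 + j*(j^2 + 2*j*sin(j) - 6*j*cos(j) - 6*sin(2*j))*(j^3*sin(j) - 3*j^3*cos(j) - 25*j^2*sin(j) - 12*j^2*sin(2*j) - 5*j^2*cos(j) - 7*j^2 + 12*j*sin(j) + 12*j*sin(2*j) + 24*j*cos(j) + 36*j*cos(2*j) + 5*j + 4*sin(j) - 12*cos(j) - 24*cos(2*j)) + (j + 2*sin(j))^2*(j - 6*cos(j))^2*(3*j - 1))/((j + 2*sin(j))^3*(j - 6*cos(j))^3)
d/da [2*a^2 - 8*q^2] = 4*a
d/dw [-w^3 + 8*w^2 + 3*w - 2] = -3*w^2 + 16*w + 3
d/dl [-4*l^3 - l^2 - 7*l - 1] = -12*l^2 - 2*l - 7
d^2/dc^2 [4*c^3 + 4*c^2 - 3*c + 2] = 24*c + 8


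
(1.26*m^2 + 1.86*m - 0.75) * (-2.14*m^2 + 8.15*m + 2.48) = -2.6964*m^4 + 6.2886*m^3 + 19.8888*m^2 - 1.4997*m - 1.86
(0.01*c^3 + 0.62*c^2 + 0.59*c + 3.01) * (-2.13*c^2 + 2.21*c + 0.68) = -0.0213*c^5 - 1.2985*c^4 + 0.1203*c^3 - 4.6858*c^2 + 7.0533*c + 2.0468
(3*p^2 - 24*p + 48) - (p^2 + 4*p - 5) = 2*p^2 - 28*p + 53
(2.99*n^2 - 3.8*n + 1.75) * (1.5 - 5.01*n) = -14.9799*n^3 + 23.523*n^2 - 14.4675*n + 2.625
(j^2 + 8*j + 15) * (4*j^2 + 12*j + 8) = 4*j^4 + 44*j^3 + 164*j^2 + 244*j + 120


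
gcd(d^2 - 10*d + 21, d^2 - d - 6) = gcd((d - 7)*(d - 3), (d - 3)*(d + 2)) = d - 3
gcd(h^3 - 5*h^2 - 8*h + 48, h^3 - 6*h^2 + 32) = h^2 - 8*h + 16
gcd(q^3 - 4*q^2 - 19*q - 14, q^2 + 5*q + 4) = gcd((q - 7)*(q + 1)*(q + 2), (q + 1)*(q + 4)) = q + 1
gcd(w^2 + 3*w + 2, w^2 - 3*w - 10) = w + 2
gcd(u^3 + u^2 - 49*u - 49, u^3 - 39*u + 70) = u + 7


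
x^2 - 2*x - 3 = (x - 3)*(x + 1)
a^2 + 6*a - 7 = (a - 1)*(a + 7)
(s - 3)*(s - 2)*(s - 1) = s^3 - 6*s^2 + 11*s - 6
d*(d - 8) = d^2 - 8*d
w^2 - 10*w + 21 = (w - 7)*(w - 3)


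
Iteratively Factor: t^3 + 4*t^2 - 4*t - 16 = (t + 2)*(t^2 + 2*t - 8) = (t + 2)*(t + 4)*(t - 2)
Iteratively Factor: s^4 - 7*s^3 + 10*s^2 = (s)*(s^3 - 7*s^2 + 10*s) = s*(s - 5)*(s^2 - 2*s) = s*(s - 5)*(s - 2)*(s)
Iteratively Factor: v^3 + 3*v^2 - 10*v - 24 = (v + 4)*(v^2 - v - 6) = (v + 2)*(v + 4)*(v - 3)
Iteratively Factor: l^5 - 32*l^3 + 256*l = (l - 4)*(l^4 + 4*l^3 - 16*l^2 - 64*l) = l*(l - 4)*(l^3 + 4*l^2 - 16*l - 64) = l*(l - 4)*(l + 4)*(l^2 - 16) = l*(l - 4)*(l + 4)^2*(l - 4)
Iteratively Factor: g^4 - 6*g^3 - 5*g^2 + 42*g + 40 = (g + 2)*(g^3 - 8*g^2 + 11*g + 20) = (g - 5)*(g + 2)*(g^2 - 3*g - 4) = (g - 5)*(g + 1)*(g + 2)*(g - 4)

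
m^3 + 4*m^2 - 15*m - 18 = (m - 3)*(m + 1)*(m + 6)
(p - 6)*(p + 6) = p^2 - 36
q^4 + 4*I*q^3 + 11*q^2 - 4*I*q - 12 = (q - 1)*(q + 1)*(q - 2*I)*(q + 6*I)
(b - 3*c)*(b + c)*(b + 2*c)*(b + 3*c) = b^4 + 3*b^3*c - 7*b^2*c^2 - 27*b*c^3 - 18*c^4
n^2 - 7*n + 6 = (n - 6)*(n - 1)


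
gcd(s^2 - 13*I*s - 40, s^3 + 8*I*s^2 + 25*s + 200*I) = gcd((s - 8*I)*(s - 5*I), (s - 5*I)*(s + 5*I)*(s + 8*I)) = s - 5*I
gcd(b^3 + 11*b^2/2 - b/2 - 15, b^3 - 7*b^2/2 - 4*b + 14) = b + 2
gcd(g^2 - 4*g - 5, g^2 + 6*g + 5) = g + 1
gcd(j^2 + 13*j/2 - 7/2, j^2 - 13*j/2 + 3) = j - 1/2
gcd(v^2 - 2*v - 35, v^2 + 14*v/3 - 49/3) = 1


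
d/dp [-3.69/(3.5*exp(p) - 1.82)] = 12.915*exp(p)/(3.5*exp(p) - 1.82)^2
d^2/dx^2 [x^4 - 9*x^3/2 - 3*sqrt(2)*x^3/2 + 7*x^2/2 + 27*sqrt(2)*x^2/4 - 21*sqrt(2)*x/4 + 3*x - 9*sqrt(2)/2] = 12*x^2 - 27*x - 9*sqrt(2)*x + 7 + 27*sqrt(2)/2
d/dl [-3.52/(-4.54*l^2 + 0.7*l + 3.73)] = (2.464 - 31.9616*l)/(-4.54*l^2 + 0.7*l + 3.73)^2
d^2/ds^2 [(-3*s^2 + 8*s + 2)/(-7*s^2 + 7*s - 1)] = 2*(-245*s^3 - 357*s^2 + 462*s - 137)/(343*s^6 - 1029*s^5 + 1176*s^4 - 637*s^3 + 168*s^2 - 21*s + 1)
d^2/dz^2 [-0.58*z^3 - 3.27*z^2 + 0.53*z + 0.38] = -3.48*z - 6.54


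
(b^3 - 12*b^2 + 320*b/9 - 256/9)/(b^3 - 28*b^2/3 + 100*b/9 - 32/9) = (9*b^2 - 36*b + 32)/(9*b^2 - 12*b + 4)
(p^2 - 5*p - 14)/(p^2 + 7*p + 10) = (p - 7)/(p + 5)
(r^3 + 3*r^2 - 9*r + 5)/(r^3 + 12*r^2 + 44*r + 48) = (r^3 + 3*r^2 - 9*r + 5)/(r^3 + 12*r^2 + 44*r + 48)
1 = 1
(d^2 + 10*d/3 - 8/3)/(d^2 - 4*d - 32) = (d - 2/3)/(d - 8)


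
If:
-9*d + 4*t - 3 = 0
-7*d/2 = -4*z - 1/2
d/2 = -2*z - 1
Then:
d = -1/3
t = 0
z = -5/12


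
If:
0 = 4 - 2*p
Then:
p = 2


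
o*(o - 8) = o^2 - 8*o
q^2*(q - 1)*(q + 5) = q^4 + 4*q^3 - 5*q^2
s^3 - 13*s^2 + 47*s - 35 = (s - 7)*(s - 5)*(s - 1)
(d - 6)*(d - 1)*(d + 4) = d^3 - 3*d^2 - 22*d + 24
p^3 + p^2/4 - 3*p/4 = p*(p - 3/4)*(p + 1)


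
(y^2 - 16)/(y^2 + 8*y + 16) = (y - 4)/(y + 4)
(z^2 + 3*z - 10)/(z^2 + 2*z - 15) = (z - 2)/(z - 3)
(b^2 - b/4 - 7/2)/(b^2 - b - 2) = (b + 7/4)/(b + 1)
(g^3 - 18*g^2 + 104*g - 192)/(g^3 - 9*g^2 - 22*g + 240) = (g - 4)/(g + 5)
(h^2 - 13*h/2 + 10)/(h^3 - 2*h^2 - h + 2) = (h^2 - 13*h/2 + 10)/(h^3 - 2*h^2 - h + 2)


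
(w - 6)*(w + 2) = w^2 - 4*w - 12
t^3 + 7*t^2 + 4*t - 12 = (t - 1)*(t + 2)*(t + 6)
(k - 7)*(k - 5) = k^2 - 12*k + 35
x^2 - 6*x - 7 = (x - 7)*(x + 1)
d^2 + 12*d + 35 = (d + 5)*(d + 7)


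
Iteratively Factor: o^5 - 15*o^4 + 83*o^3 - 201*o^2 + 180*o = (o - 5)*(o^4 - 10*o^3 + 33*o^2 - 36*o) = (o - 5)*(o - 3)*(o^3 - 7*o^2 + 12*o) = (o - 5)*(o - 3)^2*(o^2 - 4*o) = o*(o - 5)*(o - 3)^2*(o - 4)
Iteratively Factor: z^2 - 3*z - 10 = (z + 2)*(z - 5)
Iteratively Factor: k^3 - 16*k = (k)*(k^2 - 16) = k*(k - 4)*(k + 4)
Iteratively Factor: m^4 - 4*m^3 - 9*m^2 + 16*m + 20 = (m - 5)*(m^3 + m^2 - 4*m - 4) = (m - 5)*(m + 2)*(m^2 - m - 2) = (m - 5)*(m - 2)*(m + 2)*(m + 1)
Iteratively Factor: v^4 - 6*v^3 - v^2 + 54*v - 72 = (v + 3)*(v^3 - 9*v^2 + 26*v - 24) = (v - 3)*(v + 3)*(v^2 - 6*v + 8) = (v - 3)*(v - 2)*(v + 3)*(v - 4)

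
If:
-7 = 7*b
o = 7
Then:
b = -1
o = 7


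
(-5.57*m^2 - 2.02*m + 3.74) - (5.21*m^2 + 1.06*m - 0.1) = -10.78*m^2 - 3.08*m + 3.84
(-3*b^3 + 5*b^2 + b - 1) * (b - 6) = -3*b^4 + 23*b^3 - 29*b^2 - 7*b + 6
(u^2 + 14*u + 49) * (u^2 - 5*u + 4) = u^4 + 9*u^3 - 17*u^2 - 189*u + 196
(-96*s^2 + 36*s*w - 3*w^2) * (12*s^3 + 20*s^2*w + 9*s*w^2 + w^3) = -1152*s^5 - 1488*s^4*w - 180*s^3*w^2 + 168*s^2*w^3 + 9*s*w^4 - 3*w^5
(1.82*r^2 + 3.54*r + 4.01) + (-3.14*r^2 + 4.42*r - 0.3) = -1.32*r^2 + 7.96*r + 3.71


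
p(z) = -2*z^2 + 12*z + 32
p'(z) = 12 - 4*z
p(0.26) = 34.98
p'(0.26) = 10.96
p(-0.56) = 24.65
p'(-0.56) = 14.24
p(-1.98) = 0.40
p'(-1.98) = 19.92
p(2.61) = 49.70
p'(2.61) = 1.56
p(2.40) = 49.28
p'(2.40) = 2.40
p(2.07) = 48.27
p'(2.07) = 3.72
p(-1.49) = 9.68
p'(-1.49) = 17.96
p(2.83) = 49.94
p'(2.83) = 0.68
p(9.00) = -22.00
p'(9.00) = -24.00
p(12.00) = -112.00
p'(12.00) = -36.00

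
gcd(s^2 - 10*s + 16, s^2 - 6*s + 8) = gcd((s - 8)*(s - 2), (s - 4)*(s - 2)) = s - 2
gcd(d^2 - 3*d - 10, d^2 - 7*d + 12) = 1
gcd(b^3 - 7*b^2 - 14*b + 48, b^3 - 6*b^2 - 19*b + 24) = b^2 - 5*b - 24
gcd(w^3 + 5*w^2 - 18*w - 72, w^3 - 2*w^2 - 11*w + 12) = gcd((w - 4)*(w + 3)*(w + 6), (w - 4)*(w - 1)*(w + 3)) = w^2 - w - 12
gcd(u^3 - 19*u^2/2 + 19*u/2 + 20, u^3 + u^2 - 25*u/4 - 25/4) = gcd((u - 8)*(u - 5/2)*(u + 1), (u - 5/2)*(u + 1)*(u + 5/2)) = u^2 - 3*u/2 - 5/2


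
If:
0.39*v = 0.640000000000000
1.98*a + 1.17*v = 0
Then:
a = -0.97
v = 1.64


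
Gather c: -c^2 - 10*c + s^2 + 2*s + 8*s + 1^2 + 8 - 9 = -c^2 - 10*c + s^2 + 10*s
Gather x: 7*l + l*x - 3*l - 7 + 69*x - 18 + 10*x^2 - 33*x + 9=4*l + 10*x^2 + x*(l + 36) - 16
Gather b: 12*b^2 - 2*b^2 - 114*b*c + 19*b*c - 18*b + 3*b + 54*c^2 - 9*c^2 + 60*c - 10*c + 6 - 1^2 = 10*b^2 + b*(-95*c - 15) + 45*c^2 + 50*c + 5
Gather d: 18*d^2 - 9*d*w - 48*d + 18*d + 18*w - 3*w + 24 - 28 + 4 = 18*d^2 + d*(-9*w - 30) + 15*w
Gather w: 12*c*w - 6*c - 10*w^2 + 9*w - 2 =-6*c - 10*w^2 + w*(12*c + 9) - 2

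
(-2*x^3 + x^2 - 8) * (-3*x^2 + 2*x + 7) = 6*x^5 - 7*x^4 - 12*x^3 + 31*x^2 - 16*x - 56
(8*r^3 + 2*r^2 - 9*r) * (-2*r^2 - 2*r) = -16*r^5 - 20*r^4 + 14*r^3 + 18*r^2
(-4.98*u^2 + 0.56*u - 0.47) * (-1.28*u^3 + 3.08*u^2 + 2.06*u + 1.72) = 6.3744*u^5 - 16.0552*u^4 - 7.9324*u^3 - 8.8596*u^2 - 0.00499999999999989*u - 0.8084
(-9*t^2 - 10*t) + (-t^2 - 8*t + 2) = -10*t^2 - 18*t + 2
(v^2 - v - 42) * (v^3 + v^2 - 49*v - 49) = v^5 - 92*v^3 - 42*v^2 + 2107*v + 2058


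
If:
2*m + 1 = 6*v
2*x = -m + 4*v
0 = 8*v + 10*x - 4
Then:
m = -2/13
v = 3/26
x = 4/13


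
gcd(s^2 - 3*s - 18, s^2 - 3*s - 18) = s^2 - 3*s - 18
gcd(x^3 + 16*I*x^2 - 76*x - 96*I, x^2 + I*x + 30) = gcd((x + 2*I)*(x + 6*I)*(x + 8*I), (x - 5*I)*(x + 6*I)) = x + 6*I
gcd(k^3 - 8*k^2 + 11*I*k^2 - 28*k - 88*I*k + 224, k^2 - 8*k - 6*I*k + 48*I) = k - 8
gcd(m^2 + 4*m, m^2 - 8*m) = m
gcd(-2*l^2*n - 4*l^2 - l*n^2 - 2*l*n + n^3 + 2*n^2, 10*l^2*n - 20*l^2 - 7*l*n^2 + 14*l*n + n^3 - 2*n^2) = 2*l - n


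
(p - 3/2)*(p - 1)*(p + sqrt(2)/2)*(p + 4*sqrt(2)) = p^4 - 5*p^3/2 + 9*sqrt(2)*p^3/2 - 45*sqrt(2)*p^2/4 + 11*p^2/2 - 10*p + 27*sqrt(2)*p/4 + 6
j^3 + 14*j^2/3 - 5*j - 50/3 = (j - 2)*(j + 5/3)*(j + 5)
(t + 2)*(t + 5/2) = t^2 + 9*t/2 + 5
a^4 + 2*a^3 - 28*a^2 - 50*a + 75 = (a - 5)*(a - 1)*(a + 3)*(a + 5)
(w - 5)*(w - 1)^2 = w^3 - 7*w^2 + 11*w - 5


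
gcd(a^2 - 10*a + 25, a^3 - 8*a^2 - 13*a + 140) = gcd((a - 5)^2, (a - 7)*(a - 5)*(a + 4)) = a - 5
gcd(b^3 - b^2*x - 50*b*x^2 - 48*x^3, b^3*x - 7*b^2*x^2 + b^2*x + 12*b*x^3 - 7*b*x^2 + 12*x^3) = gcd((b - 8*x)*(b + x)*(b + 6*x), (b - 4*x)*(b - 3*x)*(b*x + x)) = 1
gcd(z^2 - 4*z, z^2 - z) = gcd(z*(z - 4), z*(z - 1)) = z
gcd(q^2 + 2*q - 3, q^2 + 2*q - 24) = 1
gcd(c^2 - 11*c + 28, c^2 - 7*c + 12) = c - 4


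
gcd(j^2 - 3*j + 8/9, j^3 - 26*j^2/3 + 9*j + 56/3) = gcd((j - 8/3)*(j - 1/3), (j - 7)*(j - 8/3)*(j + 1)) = j - 8/3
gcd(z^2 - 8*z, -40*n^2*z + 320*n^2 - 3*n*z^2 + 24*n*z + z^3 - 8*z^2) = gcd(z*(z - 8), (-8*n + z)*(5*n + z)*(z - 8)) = z - 8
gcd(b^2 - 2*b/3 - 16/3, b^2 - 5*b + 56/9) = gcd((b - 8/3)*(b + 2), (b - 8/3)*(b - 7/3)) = b - 8/3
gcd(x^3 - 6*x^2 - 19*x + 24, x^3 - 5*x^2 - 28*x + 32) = x^2 - 9*x + 8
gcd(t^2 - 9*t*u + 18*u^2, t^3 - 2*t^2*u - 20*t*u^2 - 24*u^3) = t - 6*u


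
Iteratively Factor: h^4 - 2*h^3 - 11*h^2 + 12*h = (h + 3)*(h^3 - 5*h^2 + 4*h) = (h - 4)*(h + 3)*(h^2 - h) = (h - 4)*(h - 1)*(h + 3)*(h)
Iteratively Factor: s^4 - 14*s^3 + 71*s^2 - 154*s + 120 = (s - 5)*(s^3 - 9*s^2 + 26*s - 24) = (s - 5)*(s - 2)*(s^2 - 7*s + 12) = (s - 5)*(s - 4)*(s - 2)*(s - 3)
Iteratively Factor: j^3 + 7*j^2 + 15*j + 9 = (j + 1)*(j^2 + 6*j + 9) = (j + 1)*(j + 3)*(j + 3)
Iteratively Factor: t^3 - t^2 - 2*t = (t - 2)*(t^2 + t) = t*(t - 2)*(t + 1)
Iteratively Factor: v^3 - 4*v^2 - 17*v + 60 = (v + 4)*(v^2 - 8*v + 15) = (v - 5)*(v + 4)*(v - 3)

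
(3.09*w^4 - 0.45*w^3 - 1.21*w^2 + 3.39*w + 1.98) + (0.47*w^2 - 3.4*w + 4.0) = 3.09*w^4 - 0.45*w^3 - 0.74*w^2 - 0.00999999999999979*w + 5.98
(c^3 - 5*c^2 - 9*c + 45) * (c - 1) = c^4 - 6*c^3 - 4*c^2 + 54*c - 45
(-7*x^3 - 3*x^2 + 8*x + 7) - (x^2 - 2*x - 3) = -7*x^3 - 4*x^2 + 10*x + 10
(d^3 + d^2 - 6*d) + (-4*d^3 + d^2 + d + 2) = -3*d^3 + 2*d^2 - 5*d + 2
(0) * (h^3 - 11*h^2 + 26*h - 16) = 0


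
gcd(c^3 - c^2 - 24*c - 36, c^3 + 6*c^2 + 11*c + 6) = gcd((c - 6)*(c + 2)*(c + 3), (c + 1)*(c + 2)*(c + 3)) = c^2 + 5*c + 6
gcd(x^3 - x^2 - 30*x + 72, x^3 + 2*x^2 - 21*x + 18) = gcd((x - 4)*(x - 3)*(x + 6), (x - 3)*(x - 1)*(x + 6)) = x^2 + 3*x - 18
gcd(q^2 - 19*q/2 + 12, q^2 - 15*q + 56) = q - 8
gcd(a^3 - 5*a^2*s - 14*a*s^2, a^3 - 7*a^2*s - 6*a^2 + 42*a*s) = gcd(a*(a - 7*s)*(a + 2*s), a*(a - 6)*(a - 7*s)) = -a^2 + 7*a*s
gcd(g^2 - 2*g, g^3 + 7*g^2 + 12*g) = g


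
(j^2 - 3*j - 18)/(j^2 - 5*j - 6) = (j + 3)/(j + 1)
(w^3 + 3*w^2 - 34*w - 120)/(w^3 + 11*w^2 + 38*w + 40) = (w - 6)/(w + 2)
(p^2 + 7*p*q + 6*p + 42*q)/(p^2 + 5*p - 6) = (p + 7*q)/(p - 1)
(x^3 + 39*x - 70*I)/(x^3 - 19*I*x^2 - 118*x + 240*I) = (x^2 + 5*I*x + 14)/(x^2 - 14*I*x - 48)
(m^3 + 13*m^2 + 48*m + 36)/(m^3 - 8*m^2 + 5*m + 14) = (m^2 + 12*m + 36)/(m^2 - 9*m + 14)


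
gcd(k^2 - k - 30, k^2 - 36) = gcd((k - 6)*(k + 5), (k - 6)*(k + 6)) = k - 6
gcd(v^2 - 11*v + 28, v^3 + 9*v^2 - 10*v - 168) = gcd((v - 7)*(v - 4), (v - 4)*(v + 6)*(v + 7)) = v - 4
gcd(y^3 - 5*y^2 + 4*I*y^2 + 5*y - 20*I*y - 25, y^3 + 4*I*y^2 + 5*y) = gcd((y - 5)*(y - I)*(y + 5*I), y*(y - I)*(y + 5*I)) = y^2 + 4*I*y + 5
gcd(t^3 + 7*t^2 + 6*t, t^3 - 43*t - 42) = t^2 + 7*t + 6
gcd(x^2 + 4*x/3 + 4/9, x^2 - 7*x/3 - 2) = x + 2/3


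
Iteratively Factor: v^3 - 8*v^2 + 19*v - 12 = (v - 4)*(v^2 - 4*v + 3) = (v - 4)*(v - 3)*(v - 1)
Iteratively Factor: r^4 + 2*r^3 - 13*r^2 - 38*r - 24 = (r + 3)*(r^3 - r^2 - 10*r - 8) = (r + 2)*(r + 3)*(r^2 - 3*r - 4) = (r - 4)*(r + 2)*(r + 3)*(r + 1)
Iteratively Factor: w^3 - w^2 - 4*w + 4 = (w - 2)*(w^2 + w - 2) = (w - 2)*(w + 2)*(w - 1)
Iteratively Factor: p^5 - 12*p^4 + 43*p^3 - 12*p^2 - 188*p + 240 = (p - 5)*(p^4 - 7*p^3 + 8*p^2 + 28*p - 48) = (p - 5)*(p - 2)*(p^3 - 5*p^2 - 2*p + 24) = (p - 5)*(p - 4)*(p - 2)*(p^2 - p - 6) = (p - 5)*(p - 4)*(p - 3)*(p - 2)*(p + 2)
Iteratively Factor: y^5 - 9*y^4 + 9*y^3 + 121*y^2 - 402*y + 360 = (y + 4)*(y^4 - 13*y^3 + 61*y^2 - 123*y + 90) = (y - 2)*(y + 4)*(y^3 - 11*y^2 + 39*y - 45) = (y - 3)*(y - 2)*(y + 4)*(y^2 - 8*y + 15) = (y - 3)^2*(y - 2)*(y + 4)*(y - 5)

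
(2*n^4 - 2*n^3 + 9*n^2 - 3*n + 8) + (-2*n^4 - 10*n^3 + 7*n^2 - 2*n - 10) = -12*n^3 + 16*n^2 - 5*n - 2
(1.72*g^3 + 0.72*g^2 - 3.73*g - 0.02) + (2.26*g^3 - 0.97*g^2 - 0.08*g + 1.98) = 3.98*g^3 - 0.25*g^2 - 3.81*g + 1.96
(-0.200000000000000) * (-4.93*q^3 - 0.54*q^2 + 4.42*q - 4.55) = 0.986*q^3 + 0.108*q^2 - 0.884*q + 0.91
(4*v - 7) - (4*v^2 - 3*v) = -4*v^2 + 7*v - 7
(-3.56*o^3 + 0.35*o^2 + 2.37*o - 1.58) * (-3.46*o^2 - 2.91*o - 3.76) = 12.3176*o^5 + 9.1486*o^4 + 4.1669*o^3 - 2.7459*o^2 - 4.3134*o + 5.9408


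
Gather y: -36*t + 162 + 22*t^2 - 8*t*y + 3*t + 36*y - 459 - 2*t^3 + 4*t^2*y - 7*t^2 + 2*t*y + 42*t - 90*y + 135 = -2*t^3 + 15*t^2 + 9*t + y*(4*t^2 - 6*t - 54) - 162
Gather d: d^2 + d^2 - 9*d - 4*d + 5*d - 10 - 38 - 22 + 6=2*d^2 - 8*d - 64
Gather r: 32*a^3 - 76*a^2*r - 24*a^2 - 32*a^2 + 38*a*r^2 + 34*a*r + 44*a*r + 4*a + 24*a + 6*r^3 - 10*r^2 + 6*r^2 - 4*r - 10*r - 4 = 32*a^3 - 56*a^2 + 28*a + 6*r^3 + r^2*(38*a - 4) + r*(-76*a^2 + 78*a - 14) - 4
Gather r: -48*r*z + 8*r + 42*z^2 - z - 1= r*(8 - 48*z) + 42*z^2 - z - 1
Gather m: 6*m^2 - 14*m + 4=6*m^2 - 14*m + 4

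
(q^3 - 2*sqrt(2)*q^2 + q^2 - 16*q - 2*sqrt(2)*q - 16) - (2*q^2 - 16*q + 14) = q^3 - 2*sqrt(2)*q^2 - q^2 - 2*sqrt(2)*q - 30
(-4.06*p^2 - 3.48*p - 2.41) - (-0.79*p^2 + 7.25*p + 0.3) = -3.27*p^2 - 10.73*p - 2.71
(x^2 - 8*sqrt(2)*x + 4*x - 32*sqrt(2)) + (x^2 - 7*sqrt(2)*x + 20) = 2*x^2 - 15*sqrt(2)*x + 4*x - 32*sqrt(2) + 20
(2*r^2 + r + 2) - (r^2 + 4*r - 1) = r^2 - 3*r + 3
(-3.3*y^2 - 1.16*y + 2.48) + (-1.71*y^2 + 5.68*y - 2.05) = -5.01*y^2 + 4.52*y + 0.43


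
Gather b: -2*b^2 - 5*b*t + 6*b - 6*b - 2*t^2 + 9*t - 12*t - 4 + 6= -2*b^2 - 5*b*t - 2*t^2 - 3*t + 2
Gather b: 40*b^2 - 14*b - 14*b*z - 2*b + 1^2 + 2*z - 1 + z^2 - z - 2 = 40*b^2 + b*(-14*z - 16) + z^2 + z - 2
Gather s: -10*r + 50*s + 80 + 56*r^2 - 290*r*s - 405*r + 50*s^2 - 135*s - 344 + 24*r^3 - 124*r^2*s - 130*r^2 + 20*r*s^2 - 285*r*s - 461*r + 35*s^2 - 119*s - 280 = 24*r^3 - 74*r^2 - 876*r + s^2*(20*r + 85) + s*(-124*r^2 - 575*r - 204) - 544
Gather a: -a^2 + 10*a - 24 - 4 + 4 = -a^2 + 10*a - 24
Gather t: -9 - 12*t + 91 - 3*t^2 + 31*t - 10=-3*t^2 + 19*t + 72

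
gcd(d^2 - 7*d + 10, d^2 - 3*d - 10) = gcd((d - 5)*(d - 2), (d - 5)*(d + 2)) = d - 5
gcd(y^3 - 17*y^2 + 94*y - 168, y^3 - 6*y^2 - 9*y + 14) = y - 7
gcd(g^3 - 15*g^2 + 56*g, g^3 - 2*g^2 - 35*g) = g^2 - 7*g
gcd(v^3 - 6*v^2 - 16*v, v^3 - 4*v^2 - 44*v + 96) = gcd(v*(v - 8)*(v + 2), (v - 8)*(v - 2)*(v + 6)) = v - 8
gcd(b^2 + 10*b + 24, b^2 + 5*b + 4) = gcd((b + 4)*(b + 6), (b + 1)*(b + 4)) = b + 4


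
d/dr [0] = 0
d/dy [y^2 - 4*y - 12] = 2*y - 4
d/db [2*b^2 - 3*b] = 4*b - 3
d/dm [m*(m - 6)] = 2*m - 6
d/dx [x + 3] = 1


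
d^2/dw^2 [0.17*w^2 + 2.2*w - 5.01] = 0.340000000000000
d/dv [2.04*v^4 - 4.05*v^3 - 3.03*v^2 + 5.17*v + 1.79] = 8.16*v^3 - 12.15*v^2 - 6.06*v + 5.17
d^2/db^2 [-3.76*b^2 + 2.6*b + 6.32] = -7.52000000000000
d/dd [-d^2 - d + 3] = -2*d - 1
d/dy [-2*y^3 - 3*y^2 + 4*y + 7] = -6*y^2 - 6*y + 4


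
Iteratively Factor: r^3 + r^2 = (r + 1)*(r^2) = r*(r + 1)*(r)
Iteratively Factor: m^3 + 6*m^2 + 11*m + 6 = (m + 1)*(m^2 + 5*m + 6) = (m + 1)*(m + 2)*(m + 3)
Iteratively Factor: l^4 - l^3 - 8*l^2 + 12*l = (l - 2)*(l^3 + l^2 - 6*l) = l*(l - 2)*(l^2 + l - 6) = l*(l - 2)^2*(l + 3)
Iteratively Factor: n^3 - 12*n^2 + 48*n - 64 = (n - 4)*(n^2 - 8*n + 16) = (n - 4)^2*(n - 4)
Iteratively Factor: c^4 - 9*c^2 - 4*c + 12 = (c + 2)*(c^3 - 2*c^2 - 5*c + 6) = (c + 2)^2*(c^2 - 4*c + 3) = (c - 1)*(c + 2)^2*(c - 3)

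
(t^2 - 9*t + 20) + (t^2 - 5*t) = 2*t^2 - 14*t + 20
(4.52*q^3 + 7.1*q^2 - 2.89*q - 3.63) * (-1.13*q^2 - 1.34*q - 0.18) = -5.1076*q^5 - 14.0798*q^4 - 7.0619*q^3 + 6.6965*q^2 + 5.3844*q + 0.6534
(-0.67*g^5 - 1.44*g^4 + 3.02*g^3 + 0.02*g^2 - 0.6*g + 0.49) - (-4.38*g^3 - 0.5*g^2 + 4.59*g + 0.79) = -0.67*g^5 - 1.44*g^4 + 7.4*g^3 + 0.52*g^2 - 5.19*g - 0.3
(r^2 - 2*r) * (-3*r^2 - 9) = -3*r^4 + 6*r^3 - 9*r^2 + 18*r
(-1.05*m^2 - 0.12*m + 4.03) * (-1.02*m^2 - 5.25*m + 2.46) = 1.071*m^4 + 5.6349*m^3 - 6.0636*m^2 - 21.4527*m + 9.9138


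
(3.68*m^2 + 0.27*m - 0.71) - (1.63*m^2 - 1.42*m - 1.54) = 2.05*m^2 + 1.69*m + 0.83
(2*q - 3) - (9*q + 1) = -7*q - 4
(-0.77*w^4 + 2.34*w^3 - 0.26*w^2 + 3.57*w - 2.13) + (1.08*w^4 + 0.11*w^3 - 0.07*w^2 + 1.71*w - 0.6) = 0.31*w^4 + 2.45*w^3 - 0.33*w^2 + 5.28*w - 2.73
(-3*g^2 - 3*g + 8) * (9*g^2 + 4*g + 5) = -27*g^4 - 39*g^3 + 45*g^2 + 17*g + 40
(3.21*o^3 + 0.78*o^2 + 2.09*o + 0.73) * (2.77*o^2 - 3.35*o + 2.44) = 8.8917*o^5 - 8.5929*o^4 + 11.0087*o^3 - 3.0762*o^2 + 2.6541*o + 1.7812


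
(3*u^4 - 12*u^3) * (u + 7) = 3*u^5 + 9*u^4 - 84*u^3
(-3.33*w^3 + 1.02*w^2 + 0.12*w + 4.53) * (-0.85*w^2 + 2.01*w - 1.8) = 2.8305*w^5 - 7.5603*w^4 + 7.9422*w^3 - 5.4453*w^2 + 8.8893*w - 8.154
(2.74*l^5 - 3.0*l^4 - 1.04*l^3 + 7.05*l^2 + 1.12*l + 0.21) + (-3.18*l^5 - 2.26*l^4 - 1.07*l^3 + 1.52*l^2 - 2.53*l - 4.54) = -0.44*l^5 - 5.26*l^4 - 2.11*l^3 + 8.57*l^2 - 1.41*l - 4.33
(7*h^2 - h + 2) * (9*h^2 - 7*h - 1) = 63*h^4 - 58*h^3 + 18*h^2 - 13*h - 2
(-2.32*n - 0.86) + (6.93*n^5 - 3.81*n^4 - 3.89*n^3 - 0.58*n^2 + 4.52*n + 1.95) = 6.93*n^5 - 3.81*n^4 - 3.89*n^3 - 0.58*n^2 + 2.2*n + 1.09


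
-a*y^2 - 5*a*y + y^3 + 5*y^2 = y*(-a + y)*(y + 5)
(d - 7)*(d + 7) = d^2 - 49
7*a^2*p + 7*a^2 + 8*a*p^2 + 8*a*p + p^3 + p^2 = (a + p)*(7*a + p)*(p + 1)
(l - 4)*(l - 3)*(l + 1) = l^3 - 6*l^2 + 5*l + 12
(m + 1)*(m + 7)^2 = m^3 + 15*m^2 + 63*m + 49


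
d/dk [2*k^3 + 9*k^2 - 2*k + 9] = 6*k^2 + 18*k - 2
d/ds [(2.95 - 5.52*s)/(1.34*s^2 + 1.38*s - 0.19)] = (7.3968*s^2 - 7.906*s - 3.0222)/(1.7956*s^4 + 3.6984*s^3 + 1.3952*s^2 - 0.5244*s + 0.0361)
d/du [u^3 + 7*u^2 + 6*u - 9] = 3*u^2 + 14*u + 6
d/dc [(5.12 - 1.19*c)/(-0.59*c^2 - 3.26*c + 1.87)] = (-0.7021*c^2 + 6.0416*c + 14.4659)/(0.3481*c^4 + 3.8468*c^3 + 8.421*c^2 - 12.1924*c + 3.4969)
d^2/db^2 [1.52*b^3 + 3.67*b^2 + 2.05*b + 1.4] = 9.12*b + 7.34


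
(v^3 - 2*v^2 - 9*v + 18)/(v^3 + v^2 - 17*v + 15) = (v^2 + v - 6)/(v^2 + 4*v - 5)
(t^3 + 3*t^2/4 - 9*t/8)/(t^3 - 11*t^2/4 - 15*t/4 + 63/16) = 2*t/(2*t - 7)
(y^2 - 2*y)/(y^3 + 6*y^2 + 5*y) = (y - 2)/(y^2 + 6*y + 5)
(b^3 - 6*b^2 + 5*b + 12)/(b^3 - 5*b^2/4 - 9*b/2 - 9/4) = 4*(b - 4)/(4*b + 3)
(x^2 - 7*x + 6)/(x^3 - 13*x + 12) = (x - 6)/(x^2 + x - 12)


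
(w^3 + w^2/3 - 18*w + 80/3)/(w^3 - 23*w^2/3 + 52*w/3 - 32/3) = (w^2 + 3*w - 10)/(w^2 - 5*w + 4)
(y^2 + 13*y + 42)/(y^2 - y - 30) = (y^2 + 13*y + 42)/(y^2 - y - 30)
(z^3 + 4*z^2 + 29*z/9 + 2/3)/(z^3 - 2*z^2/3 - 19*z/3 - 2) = (z^2 + 11*z/3 + 2)/(z^2 - z - 6)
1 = 1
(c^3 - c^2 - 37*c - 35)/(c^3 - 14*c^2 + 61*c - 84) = (c^2 + 6*c + 5)/(c^2 - 7*c + 12)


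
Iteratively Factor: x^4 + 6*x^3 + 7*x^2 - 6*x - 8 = (x - 1)*(x^3 + 7*x^2 + 14*x + 8) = (x - 1)*(x + 2)*(x^2 + 5*x + 4) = (x - 1)*(x + 1)*(x + 2)*(x + 4)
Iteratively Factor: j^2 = (j)*(j)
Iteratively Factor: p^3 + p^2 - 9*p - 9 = (p + 3)*(p^2 - 2*p - 3) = (p + 1)*(p + 3)*(p - 3)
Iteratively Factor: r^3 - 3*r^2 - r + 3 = (r + 1)*(r^2 - 4*r + 3) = (r - 1)*(r + 1)*(r - 3)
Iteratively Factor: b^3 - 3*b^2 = (b)*(b^2 - 3*b) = b^2*(b - 3)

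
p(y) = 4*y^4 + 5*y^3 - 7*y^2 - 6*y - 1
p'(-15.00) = -50421.00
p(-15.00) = 184139.00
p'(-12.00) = -25326.00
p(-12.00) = 73367.00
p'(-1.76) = -22.12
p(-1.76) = -1.00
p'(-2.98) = -254.49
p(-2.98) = 137.85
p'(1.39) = 46.49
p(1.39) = 5.50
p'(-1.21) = 4.56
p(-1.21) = -4.27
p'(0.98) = 9.75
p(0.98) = -5.21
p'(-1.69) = -16.73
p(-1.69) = -2.36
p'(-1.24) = 3.92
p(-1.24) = -4.40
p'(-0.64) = 4.91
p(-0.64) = -0.67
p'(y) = 16*y^3 + 15*y^2 - 14*y - 6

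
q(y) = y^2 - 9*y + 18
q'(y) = 2*y - 9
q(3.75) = -1.69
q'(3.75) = -1.50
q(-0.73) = 25.10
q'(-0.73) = -10.46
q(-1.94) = 39.22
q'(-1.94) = -12.88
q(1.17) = 8.84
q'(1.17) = -6.66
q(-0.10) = 18.91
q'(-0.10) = -9.20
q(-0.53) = 23.05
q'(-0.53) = -10.06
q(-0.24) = 20.22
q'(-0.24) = -9.48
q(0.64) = 12.65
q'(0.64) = -7.72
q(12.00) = 54.00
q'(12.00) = 15.00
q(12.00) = 54.00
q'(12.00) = 15.00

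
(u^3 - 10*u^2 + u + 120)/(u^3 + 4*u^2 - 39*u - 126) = (u^2 - 13*u + 40)/(u^2 + u - 42)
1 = 1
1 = 1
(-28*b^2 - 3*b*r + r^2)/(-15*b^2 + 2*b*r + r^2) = (-28*b^2 - 3*b*r + r^2)/(-15*b^2 + 2*b*r + r^2)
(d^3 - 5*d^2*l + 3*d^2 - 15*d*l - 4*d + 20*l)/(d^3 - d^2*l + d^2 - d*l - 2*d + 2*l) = (d^2 - 5*d*l + 4*d - 20*l)/(d^2 - d*l + 2*d - 2*l)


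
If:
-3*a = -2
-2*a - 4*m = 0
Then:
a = 2/3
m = -1/3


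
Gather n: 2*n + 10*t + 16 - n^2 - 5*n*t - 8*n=-n^2 + n*(-5*t - 6) + 10*t + 16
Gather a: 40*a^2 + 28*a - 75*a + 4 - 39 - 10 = 40*a^2 - 47*a - 45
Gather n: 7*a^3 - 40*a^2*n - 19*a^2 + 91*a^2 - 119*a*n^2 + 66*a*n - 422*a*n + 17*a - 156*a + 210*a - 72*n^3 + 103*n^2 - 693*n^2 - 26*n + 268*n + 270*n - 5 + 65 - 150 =7*a^3 + 72*a^2 + 71*a - 72*n^3 + n^2*(-119*a - 590) + n*(-40*a^2 - 356*a + 512) - 90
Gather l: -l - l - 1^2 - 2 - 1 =-2*l - 4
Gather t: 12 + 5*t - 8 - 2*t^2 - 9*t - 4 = -2*t^2 - 4*t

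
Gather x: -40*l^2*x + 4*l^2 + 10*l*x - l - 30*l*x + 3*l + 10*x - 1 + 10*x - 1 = 4*l^2 + 2*l + x*(-40*l^2 - 20*l + 20) - 2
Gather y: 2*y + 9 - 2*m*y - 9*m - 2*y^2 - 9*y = -9*m - 2*y^2 + y*(-2*m - 7) + 9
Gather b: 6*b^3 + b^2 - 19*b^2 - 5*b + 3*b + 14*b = 6*b^3 - 18*b^2 + 12*b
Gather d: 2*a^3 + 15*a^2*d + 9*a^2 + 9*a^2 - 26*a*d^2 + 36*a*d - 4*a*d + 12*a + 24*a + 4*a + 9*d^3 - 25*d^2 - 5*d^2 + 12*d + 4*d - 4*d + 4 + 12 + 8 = 2*a^3 + 18*a^2 + 40*a + 9*d^3 + d^2*(-26*a - 30) + d*(15*a^2 + 32*a + 12) + 24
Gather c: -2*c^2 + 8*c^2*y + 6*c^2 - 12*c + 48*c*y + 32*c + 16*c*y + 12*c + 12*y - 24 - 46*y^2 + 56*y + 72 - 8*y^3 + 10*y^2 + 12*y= c^2*(8*y + 4) + c*(64*y + 32) - 8*y^3 - 36*y^2 + 80*y + 48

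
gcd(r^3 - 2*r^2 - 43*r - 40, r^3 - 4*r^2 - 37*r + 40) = r^2 - 3*r - 40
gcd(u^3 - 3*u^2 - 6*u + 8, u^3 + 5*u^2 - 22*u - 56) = u^2 - 2*u - 8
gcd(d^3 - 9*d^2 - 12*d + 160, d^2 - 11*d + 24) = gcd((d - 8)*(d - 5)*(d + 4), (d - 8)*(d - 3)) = d - 8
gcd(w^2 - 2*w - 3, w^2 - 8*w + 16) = 1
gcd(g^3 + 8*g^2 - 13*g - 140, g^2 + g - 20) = g^2 + g - 20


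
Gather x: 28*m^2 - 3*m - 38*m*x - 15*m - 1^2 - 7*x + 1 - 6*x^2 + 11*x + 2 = 28*m^2 - 18*m - 6*x^2 + x*(4 - 38*m) + 2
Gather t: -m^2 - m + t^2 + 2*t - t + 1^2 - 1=-m^2 - m + t^2 + t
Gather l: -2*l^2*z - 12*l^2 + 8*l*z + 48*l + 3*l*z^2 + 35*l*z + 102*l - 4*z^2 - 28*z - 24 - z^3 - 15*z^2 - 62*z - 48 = l^2*(-2*z - 12) + l*(3*z^2 + 43*z + 150) - z^3 - 19*z^2 - 90*z - 72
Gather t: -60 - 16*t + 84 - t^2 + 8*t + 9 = -t^2 - 8*t + 33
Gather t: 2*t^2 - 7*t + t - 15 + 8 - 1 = 2*t^2 - 6*t - 8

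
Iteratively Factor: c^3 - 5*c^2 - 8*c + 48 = (c + 3)*(c^2 - 8*c + 16) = (c - 4)*(c + 3)*(c - 4)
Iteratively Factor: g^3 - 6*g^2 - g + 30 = (g - 3)*(g^2 - 3*g - 10) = (g - 3)*(g + 2)*(g - 5)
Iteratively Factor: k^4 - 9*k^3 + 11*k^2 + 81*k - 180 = (k - 3)*(k^3 - 6*k^2 - 7*k + 60) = (k - 3)*(k + 3)*(k^2 - 9*k + 20) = (k - 5)*(k - 3)*(k + 3)*(k - 4)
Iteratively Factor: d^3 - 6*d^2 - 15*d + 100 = (d - 5)*(d^2 - d - 20) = (d - 5)^2*(d + 4)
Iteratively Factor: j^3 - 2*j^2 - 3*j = (j - 3)*(j^2 + j) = (j - 3)*(j + 1)*(j)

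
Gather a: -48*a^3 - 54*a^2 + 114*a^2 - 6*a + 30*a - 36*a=-48*a^3 + 60*a^2 - 12*a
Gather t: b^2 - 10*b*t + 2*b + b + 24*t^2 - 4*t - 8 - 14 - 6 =b^2 + 3*b + 24*t^2 + t*(-10*b - 4) - 28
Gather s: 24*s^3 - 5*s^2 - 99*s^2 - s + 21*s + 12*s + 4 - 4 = 24*s^3 - 104*s^2 + 32*s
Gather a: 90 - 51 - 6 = 33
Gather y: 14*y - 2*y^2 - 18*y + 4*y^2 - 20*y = 2*y^2 - 24*y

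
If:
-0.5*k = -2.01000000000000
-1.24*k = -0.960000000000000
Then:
No Solution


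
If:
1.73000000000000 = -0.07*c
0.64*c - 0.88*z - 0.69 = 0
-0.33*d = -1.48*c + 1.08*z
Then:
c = -24.71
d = -49.45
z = -18.76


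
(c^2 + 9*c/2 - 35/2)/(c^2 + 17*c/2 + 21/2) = (2*c - 5)/(2*c + 3)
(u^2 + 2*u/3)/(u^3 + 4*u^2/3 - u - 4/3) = u*(3*u + 2)/(3*u^3 + 4*u^2 - 3*u - 4)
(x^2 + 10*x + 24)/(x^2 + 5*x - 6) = (x + 4)/(x - 1)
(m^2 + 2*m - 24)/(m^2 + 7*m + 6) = (m - 4)/(m + 1)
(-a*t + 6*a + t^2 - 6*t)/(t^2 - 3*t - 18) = (-a + t)/(t + 3)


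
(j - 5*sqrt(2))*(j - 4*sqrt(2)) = j^2 - 9*sqrt(2)*j + 40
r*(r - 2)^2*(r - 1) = r^4 - 5*r^3 + 8*r^2 - 4*r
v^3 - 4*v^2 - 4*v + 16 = (v - 4)*(v - 2)*(v + 2)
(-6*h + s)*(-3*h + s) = 18*h^2 - 9*h*s + s^2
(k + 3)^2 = k^2 + 6*k + 9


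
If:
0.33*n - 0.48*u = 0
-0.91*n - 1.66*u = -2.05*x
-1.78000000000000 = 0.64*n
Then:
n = -2.78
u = -1.91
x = -2.78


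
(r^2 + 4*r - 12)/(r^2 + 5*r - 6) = (r - 2)/(r - 1)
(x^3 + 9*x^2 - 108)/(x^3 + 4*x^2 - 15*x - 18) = (x + 6)/(x + 1)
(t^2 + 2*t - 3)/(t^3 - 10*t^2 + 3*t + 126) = (t - 1)/(t^2 - 13*t + 42)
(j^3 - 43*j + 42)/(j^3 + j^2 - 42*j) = (j - 1)/j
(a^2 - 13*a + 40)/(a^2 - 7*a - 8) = (a - 5)/(a + 1)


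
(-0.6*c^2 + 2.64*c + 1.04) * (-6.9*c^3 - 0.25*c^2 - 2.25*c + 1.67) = 4.14*c^5 - 18.066*c^4 - 6.486*c^3 - 7.202*c^2 + 2.0688*c + 1.7368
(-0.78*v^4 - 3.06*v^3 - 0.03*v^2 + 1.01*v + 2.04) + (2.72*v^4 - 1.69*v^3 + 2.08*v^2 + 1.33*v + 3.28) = 1.94*v^4 - 4.75*v^3 + 2.05*v^2 + 2.34*v + 5.32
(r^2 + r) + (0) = r^2 + r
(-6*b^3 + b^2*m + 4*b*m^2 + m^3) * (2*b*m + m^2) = -12*b^4*m - 4*b^3*m^2 + 9*b^2*m^3 + 6*b*m^4 + m^5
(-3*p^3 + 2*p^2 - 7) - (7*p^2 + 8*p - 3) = -3*p^3 - 5*p^2 - 8*p - 4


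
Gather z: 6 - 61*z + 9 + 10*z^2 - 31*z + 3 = 10*z^2 - 92*z + 18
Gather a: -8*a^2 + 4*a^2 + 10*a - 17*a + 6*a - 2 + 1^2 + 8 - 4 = -4*a^2 - a + 3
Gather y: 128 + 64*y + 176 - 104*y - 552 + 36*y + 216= -4*y - 32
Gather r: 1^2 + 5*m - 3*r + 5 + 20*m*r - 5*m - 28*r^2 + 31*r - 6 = -28*r^2 + r*(20*m + 28)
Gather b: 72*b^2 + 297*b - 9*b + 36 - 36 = 72*b^2 + 288*b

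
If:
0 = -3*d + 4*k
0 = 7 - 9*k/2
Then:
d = 56/27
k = 14/9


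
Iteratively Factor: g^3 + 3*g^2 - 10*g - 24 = (g + 4)*(g^2 - g - 6) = (g - 3)*(g + 4)*(g + 2)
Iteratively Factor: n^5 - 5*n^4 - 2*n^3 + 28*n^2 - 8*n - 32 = (n + 2)*(n^4 - 7*n^3 + 12*n^2 + 4*n - 16) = (n - 2)*(n + 2)*(n^3 - 5*n^2 + 2*n + 8) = (n - 2)*(n + 1)*(n + 2)*(n^2 - 6*n + 8) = (n - 4)*(n - 2)*(n + 1)*(n + 2)*(n - 2)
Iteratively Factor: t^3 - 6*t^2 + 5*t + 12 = (t - 4)*(t^2 - 2*t - 3) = (t - 4)*(t + 1)*(t - 3)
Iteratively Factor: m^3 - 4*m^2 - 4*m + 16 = (m - 4)*(m^2 - 4) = (m - 4)*(m - 2)*(m + 2)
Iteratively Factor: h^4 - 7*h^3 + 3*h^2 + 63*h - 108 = (h - 4)*(h^3 - 3*h^2 - 9*h + 27) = (h - 4)*(h + 3)*(h^2 - 6*h + 9) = (h - 4)*(h - 3)*(h + 3)*(h - 3)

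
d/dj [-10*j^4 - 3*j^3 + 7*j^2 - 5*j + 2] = -40*j^3 - 9*j^2 + 14*j - 5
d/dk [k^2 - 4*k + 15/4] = 2*k - 4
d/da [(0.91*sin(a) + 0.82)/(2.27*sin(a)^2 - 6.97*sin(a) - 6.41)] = (-3.7228*sin(a) + 1.03285*cos(2*a) - 1.15055)*cos(a)/(-2.27*sin(a)^2 + 6.97*sin(a) + 6.41)^2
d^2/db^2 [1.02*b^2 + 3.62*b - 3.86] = 2.04000000000000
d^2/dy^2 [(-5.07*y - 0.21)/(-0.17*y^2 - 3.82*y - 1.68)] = ((0.34*y + 3.82)*(0.68*y + 7.64)*(5.07*y + 0.21) - (5.1714*y + 38.8062)*(0.17*y^2 + 3.82*y + 1.68))/(0.17*y^2 + 3.82*y + 1.68)^3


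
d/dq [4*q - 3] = 4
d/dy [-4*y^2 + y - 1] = 1 - 8*y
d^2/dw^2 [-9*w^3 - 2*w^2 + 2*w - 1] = -54*w - 4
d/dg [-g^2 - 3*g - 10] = -2*g - 3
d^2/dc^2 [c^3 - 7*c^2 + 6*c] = 6*c - 14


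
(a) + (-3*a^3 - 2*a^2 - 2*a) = -3*a^3 - 2*a^2 - a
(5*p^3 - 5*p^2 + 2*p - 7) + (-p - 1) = 5*p^3 - 5*p^2 + p - 8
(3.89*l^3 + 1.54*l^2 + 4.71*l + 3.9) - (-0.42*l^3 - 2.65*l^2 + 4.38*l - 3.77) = 4.31*l^3 + 4.19*l^2 + 0.33*l + 7.67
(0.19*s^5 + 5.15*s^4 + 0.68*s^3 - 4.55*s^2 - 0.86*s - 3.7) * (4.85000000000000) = 0.9215*s^5 + 24.9775*s^4 + 3.298*s^3 - 22.0675*s^2 - 4.171*s - 17.945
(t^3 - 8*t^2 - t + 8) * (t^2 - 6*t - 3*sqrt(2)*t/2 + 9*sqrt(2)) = t^5 - 14*t^4 - 3*sqrt(2)*t^4/2 + 21*sqrt(2)*t^3 + 47*t^3 - 141*sqrt(2)*t^2/2 + 14*t^2 - 48*t - 21*sqrt(2)*t + 72*sqrt(2)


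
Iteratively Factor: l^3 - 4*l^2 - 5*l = (l - 5)*(l^2 + l) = (l - 5)*(l + 1)*(l)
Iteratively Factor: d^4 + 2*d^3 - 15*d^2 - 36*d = (d - 4)*(d^3 + 6*d^2 + 9*d) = (d - 4)*(d + 3)*(d^2 + 3*d) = d*(d - 4)*(d + 3)*(d + 3)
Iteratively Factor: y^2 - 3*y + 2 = (y - 1)*(y - 2)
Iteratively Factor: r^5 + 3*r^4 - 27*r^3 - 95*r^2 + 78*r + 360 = (r - 2)*(r^4 + 5*r^3 - 17*r^2 - 129*r - 180) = (r - 2)*(r + 4)*(r^3 + r^2 - 21*r - 45) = (r - 2)*(r + 3)*(r + 4)*(r^2 - 2*r - 15) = (r - 2)*(r + 3)^2*(r + 4)*(r - 5)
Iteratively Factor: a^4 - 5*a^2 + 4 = (a + 1)*(a^3 - a^2 - 4*a + 4) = (a + 1)*(a + 2)*(a^2 - 3*a + 2) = (a - 1)*(a + 1)*(a + 2)*(a - 2)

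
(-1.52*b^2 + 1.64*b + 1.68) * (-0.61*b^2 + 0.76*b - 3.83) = 0.9272*b^4 - 2.1556*b^3 + 6.0432*b^2 - 5.0044*b - 6.4344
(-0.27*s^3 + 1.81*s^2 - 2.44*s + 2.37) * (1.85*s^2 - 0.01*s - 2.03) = -0.4995*s^5 + 3.3512*s^4 - 3.984*s^3 + 0.7346*s^2 + 4.9295*s - 4.8111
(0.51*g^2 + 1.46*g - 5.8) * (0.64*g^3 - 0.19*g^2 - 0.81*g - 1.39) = 0.3264*g^5 + 0.8375*g^4 - 4.4025*g^3 - 0.7895*g^2 + 2.6686*g + 8.062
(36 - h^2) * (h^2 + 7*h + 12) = -h^4 - 7*h^3 + 24*h^2 + 252*h + 432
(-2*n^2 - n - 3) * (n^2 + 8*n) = -2*n^4 - 17*n^3 - 11*n^2 - 24*n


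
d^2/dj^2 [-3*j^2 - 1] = -6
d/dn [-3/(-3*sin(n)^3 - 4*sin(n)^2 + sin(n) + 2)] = 3*(1 - 9*sin(n))*cos(n)/((sin(n) + 1)^3*(3*sin(n) - 2)^2)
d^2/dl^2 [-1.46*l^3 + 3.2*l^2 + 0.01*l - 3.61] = 6.4 - 8.76*l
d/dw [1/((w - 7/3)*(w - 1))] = 6*(5 - 3*w)/(9*w^4 - 60*w^3 + 142*w^2 - 140*w + 49)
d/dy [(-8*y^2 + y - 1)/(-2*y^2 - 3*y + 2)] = (26*y^2 - 36*y - 1)/(4*y^4 + 12*y^3 + y^2 - 12*y + 4)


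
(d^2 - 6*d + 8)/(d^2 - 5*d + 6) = (d - 4)/(d - 3)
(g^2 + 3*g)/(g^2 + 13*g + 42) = g*(g + 3)/(g^2 + 13*g + 42)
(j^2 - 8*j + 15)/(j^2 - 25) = (j - 3)/(j + 5)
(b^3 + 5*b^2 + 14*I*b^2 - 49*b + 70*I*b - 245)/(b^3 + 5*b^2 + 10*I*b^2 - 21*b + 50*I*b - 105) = (b + 7*I)/(b + 3*I)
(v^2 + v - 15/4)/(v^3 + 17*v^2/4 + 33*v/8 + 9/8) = 2*(4*v^2 + 4*v - 15)/(8*v^3 + 34*v^2 + 33*v + 9)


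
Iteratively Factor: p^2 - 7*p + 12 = (p - 4)*(p - 3)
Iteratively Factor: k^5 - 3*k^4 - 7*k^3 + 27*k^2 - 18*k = (k)*(k^4 - 3*k^3 - 7*k^2 + 27*k - 18) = k*(k - 2)*(k^3 - k^2 - 9*k + 9) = k*(k - 3)*(k - 2)*(k^2 + 2*k - 3) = k*(k - 3)*(k - 2)*(k - 1)*(k + 3)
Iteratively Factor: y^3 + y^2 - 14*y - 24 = (y + 3)*(y^2 - 2*y - 8) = (y + 2)*(y + 3)*(y - 4)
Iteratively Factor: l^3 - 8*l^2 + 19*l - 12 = (l - 3)*(l^2 - 5*l + 4) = (l - 3)*(l - 1)*(l - 4)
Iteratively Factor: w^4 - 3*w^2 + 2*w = (w - 1)*(w^3 + w^2 - 2*w) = w*(w - 1)*(w^2 + w - 2) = w*(w - 1)^2*(w + 2)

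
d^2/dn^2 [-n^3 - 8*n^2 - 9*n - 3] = -6*n - 16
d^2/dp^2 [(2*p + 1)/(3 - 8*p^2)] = 16*(-32*p^2*(2*p + 1) + (6*p + 1)*(8*p^2 - 3))/(8*p^2 - 3)^3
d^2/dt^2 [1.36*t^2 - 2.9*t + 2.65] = 2.72000000000000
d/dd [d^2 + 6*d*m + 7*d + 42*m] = 2*d + 6*m + 7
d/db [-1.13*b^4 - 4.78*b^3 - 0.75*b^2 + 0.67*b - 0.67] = -4.52*b^3 - 14.34*b^2 - 1.5*b + 0.67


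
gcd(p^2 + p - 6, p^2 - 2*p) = p - 2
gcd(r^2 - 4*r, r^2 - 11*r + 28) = r - 4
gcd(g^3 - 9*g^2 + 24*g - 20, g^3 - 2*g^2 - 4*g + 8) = g^2 - 4*g + 4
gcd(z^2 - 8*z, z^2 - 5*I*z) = z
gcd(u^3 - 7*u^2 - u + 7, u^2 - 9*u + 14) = u - 7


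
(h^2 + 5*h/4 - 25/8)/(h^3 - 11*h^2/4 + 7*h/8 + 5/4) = (2*h + 5)/(2*h^2 - 3*h - 2)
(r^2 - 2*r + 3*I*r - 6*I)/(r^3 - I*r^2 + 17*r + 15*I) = (r - 2)/(r^2 - 4*I*r + 5)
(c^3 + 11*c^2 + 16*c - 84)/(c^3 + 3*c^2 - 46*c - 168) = (c^2 + 5*c - 14)/(c^2 - 3*c - 28)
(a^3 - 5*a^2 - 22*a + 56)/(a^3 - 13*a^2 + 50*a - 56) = (a + 4)/(a - 4)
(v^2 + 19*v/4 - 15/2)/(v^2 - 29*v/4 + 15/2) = (v + 6)/(v - 6)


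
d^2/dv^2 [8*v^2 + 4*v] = 16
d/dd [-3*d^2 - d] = -6*d - 1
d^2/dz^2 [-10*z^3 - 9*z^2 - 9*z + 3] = -60*z - 18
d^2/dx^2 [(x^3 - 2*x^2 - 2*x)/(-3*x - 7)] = 2*(-9*x^3 - 63*x^2 - 147*x + 56)/(27*x^3 + 189*x^2 + 441*x + 343)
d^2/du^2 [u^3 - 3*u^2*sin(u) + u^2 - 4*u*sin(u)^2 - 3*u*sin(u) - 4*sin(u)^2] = 3*u^2*sin(u) + 3*u*sin(u) - 12*u*cos(u) - 8*u*cos(2*u) + 6*u - 6*sqrt(2)*sin(u + pi/4) - 8*sqrt(2)*sin(2*u + pi/4) + 2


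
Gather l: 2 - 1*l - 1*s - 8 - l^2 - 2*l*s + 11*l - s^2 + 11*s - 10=-l^2 + l*(10 - 2*s) - s^2 + 10*s - 16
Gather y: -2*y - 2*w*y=y*(-2*w - 2)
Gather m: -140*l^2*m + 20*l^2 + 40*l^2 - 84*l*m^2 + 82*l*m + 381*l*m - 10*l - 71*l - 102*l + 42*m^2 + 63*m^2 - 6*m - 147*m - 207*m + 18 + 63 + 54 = 60*l^2 - 183*l + m^2*(105 - 84*l) + m*(-140*l^2 + 463*l - 360) + 135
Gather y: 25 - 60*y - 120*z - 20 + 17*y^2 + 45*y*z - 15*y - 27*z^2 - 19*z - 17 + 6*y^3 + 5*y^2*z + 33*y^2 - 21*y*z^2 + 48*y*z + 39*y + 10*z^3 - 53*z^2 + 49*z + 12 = 6*y^3 + y^2*(5*z + 50) + y*(-21*z^2 + 93*z - 36) + 10*z^3 - 80*z^2 - 90*z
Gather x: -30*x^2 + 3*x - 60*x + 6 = -30*x^2 - 57*x + 6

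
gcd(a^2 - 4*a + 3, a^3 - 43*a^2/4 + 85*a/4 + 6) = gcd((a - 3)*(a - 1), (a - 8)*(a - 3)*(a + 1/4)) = a - 3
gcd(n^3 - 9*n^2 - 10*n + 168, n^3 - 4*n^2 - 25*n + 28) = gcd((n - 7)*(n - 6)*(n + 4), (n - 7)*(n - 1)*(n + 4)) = n^2 - 3*n - 28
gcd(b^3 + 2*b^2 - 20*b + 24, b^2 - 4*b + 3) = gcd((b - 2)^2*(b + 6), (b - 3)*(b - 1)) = 1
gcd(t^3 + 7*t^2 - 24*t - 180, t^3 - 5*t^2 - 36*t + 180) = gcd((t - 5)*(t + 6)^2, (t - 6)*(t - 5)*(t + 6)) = t^2 + t - 30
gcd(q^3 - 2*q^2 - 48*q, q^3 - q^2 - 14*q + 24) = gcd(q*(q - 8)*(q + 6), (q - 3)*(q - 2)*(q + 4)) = 1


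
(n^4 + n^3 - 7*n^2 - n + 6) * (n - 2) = n^5 - n^4 - 9*n^3 + 13*n^2 + 8*n - 12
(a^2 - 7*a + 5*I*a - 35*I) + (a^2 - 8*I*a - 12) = 2*a^2 - 7*a - 3*I*a - 12 - 35*I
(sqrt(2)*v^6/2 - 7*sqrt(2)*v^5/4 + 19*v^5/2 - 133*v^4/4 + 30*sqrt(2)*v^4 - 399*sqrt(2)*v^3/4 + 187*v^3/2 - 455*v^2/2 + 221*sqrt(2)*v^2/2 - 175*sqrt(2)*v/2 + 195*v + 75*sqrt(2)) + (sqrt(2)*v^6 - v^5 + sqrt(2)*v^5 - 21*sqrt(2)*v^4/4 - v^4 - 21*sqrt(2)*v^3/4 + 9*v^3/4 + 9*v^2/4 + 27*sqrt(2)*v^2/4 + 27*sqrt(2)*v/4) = 3*sqrt(2)*v^6/2 - 3*sqrt(2)*v^5/4 + 17*v^5/2 - 137*v^4/4 + 99*sqrt(2)*v^4/4 - 105*sqrt(2)*v^3 + 383*v^3/4 - 901*v^2/4 + 469*sqrt(2)*v^2/4 - 323*sqrt(2)*v/4 + 195*v + 75*sqrt(2)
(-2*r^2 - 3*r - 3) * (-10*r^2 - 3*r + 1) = 20*r^4 + 36*r^3 + 37*r^2 + 6*r - 3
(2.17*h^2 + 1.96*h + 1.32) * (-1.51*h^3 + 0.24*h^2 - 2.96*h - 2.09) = -3.2767*h^5 - 2.4388*h^4 - 7.946*h^3 - 10.0201*h^2 - 8.0036*h - 2.7588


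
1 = 1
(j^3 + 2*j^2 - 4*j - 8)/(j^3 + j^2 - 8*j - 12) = (j - 2)/(j - 3)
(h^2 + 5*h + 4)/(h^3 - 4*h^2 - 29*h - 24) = (h + 4)/(h^2 - 5*h - 24)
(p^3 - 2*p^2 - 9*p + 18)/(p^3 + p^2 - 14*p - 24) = (p^2 - 5*p + 6)/(p^2 - 2*p - 8)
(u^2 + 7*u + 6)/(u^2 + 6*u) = (u + 1)/u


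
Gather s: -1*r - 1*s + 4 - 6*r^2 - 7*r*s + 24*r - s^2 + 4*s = -6*r^2 + 23*r - s^2 + s*(3 - 7*r) + 4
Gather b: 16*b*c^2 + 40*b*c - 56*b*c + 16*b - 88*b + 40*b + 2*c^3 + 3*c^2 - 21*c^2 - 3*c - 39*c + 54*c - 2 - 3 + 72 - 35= b*(16*c^2 - 16*c - 32) + 2*c^3 - 18*c^2 + 12*c + 32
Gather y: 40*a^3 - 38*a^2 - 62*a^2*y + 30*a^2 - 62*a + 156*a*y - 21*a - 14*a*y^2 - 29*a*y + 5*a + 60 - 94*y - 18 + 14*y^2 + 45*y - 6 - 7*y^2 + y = 40*a^3 - 8*a^2 - 78*a + y^2*(7 - 14*a) + y*(-62*a^2 + 127*a - 48) + 36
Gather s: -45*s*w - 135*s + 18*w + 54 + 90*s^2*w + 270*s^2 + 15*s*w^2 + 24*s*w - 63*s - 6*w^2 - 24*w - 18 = s^2*(90*w + 270) + s*(15*w^2 - 21*w - 198) - 6*w^2 - 6*w + 36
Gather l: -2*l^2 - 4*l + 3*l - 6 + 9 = -2*l^2 - l + 3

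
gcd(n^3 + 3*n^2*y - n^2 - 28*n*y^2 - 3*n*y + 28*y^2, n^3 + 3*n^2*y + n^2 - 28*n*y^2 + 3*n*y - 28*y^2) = -n^2 - 3*n*y + 28*y^2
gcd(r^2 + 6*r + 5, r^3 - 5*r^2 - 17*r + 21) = 1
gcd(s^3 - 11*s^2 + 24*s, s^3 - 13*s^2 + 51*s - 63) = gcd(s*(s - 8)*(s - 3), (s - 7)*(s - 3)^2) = s - 3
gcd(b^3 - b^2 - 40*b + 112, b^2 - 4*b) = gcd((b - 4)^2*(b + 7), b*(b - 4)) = b - 4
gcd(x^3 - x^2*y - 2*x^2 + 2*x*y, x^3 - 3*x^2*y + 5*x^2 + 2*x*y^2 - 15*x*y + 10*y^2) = x - y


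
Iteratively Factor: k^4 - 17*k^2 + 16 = (k + 4)*(k^3 - 4*k^2 - k + 4) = (k + 1)*(k + 4)*(k^2 - 5*k + 4) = (k - 4)*(k + 1)*(k + 4)*(k - 1)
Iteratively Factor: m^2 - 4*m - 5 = (m - 5)*(m + 1)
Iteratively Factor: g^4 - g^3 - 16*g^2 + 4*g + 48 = (g + 2)*(g^3 - 3*g^2 - 10*g + 24) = (g - 4)*(g + 2)*(g^2 + g - 6) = (g - 4)*(g - 2)*(g + 2)*(g + 3)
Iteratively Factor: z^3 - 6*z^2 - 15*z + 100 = (z + 4)*(z^2 - 10*z + 25) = (z - 5)*(z + 4)*(z - 5)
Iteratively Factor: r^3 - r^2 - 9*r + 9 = (r - 3)*(r^2 + 2*r - 3) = (r - 3)*(r - 1)*(r + 3)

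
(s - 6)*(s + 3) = s^2 - 3*s - 18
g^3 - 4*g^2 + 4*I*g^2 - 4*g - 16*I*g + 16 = (g - 4)*(g + 2*I)^2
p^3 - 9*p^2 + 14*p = p*(p - 7)*(p - 2)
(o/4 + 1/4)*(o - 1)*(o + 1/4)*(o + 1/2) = o^4/4 + 3*o^3/16 - 7*o^2/32 - 3*o/16 - 1/32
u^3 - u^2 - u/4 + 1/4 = (u - 1)*(u - 1/2)*(u + 1/2)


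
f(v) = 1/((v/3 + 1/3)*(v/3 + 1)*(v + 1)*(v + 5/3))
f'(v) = -1/((v/3 + 1/3)*(v/3 + 1)*(v + 1)*(v + 5/3)^2) - 1/((v/3 + 1/3)*(v/3 + 1)*(v + 1)^2*(v + 5/3)) - 1/(3*(v/3 + 1/3)*(v/3 + 1)^2*(v + 1)*(v + 5/3)) - 1/(3*(v/3 + 1/3)^2*(v/3 + 1)*(v + 1)*(v + 5/3)) = 27*(-3*(v + 1)*(v + 3) - (v + 1)*(3*v + 5) - 2*(v + 3)*(3*v + 5))/((v + 1)^3*(v + 3)^2*(3*v + 5)^2)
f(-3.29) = 3.65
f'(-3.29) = 18.00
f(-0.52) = 13.74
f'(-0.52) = -74.75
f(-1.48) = 137.67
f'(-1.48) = -254.47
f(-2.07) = -20.96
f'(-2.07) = -68.60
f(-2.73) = -10.47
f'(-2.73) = 16.83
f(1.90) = 0.06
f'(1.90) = -0.07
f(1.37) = 0.12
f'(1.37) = -0.17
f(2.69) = 0.03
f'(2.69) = -0.03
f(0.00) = 1.80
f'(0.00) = -5.28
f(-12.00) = 0.00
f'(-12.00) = 0.00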